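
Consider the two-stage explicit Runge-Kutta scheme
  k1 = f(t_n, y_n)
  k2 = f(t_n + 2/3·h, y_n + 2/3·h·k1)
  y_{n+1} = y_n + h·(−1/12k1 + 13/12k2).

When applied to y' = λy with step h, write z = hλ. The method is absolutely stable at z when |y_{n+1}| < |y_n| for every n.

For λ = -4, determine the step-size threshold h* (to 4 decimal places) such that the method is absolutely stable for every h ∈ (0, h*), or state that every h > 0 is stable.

Test eqn y'=λy, z=hλ:
  k1=λy_n ⇒ h·k1=z·y_n;  k2=λ(1+2/3z)y_n ⇒ h·k2=z(1+2/3z)y_n
  y_{n+1}/y_n = 1 − 1/12z + 13/12z(1+2/3z) = 1 + z + 13/18z²
  ⇒ R(z) = 1 + z + 13/18z².

Find x<0 with |R(x)|<1.
x=-1.19: |R|=0.8327
R=1: x+13/18x²=0 ⇒ x=−18/13=-1.3846; min R=1−1/(4·13/18)=0.6538>−1
Confirm numerically:
  x=-1.016: |R|=0.72952 <1
  x=-0.651: |R|=0.65508 <1
  x=-0.564: |R|=0.66574 <1
  x=-1.631: |R|=1.29023 >1
  x=-1.593: |R|=1.23975 >1
  x=-1.570: |R|=1.21021 >1
Stable set (-1.3846, 0).

(-1.3846,0); λ=-4 ⇒ h* = (18/13)/4 = 0.3462.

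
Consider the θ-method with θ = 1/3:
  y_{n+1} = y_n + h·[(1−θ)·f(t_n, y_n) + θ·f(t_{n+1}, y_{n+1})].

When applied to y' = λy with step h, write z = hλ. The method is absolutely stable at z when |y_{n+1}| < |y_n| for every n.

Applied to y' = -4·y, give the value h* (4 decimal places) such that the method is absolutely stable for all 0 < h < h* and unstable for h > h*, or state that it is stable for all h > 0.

(-6.0000,0); λ=-4 ⇒ h* = (6)/4 = 1.5000.

With y'=λy (z=hλ):
  y_{n+1} = y_n + z·[2/3·y_n + 1/3·y_{n+1}] ⇒ (1 − 1/3z)y_{n+1} = (1 + 2/3z)y_n
  Hence R(z) = (1 + 2/3z)/(1 − 1/3z).

Boundary: |R(x)|=1, x<0.
x=-0.66: |R|=0.4590
R=−1: 1+2/3x = −1+1/3x ⇒ -1/3x=2 ⇒ x=2/(-1/3)=-6.0000
Confirm numerically:
  x=-3.989: |R|=0.71226 <1
  x=-2.883: |R|=0.47017 <1
  x=-2.458: |R|=0.35104 <1
  x=-6.471: |R|=1.04973 >1
  x=-6.436: |R|=1.04621 >1
  x=-6.350: |R|=1.03743 >1
So |R|<1 on (-6.0000, 0).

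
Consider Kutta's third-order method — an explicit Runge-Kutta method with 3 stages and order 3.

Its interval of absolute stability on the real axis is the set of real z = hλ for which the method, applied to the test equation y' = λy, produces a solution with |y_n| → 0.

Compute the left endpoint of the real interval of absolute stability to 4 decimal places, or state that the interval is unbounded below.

left endpoint -2.5127.

Set f=λy, z=hλ:
  order 3, 3-stage ⇒ R(z)=1+z+z^2/2+z^3/6
  (e.g. R(-1.04)=0.31332, |R|=0.31332)

Find x<0 with |R(x)|<1.
x=-1.04: |R|=0.3133
|R(-2.29)|=0.6694 |R(-2.02)|=0.3535 |R(-1.12)|=0.2730
Bisect:
  x_lo=-3.0260 |R|=2.0657  x_hi=-0.3151 |R|=0.7293
  mid=-1.67056 |R|=0.05220 →hi
  mid=-2.34829 |R|=0.74931 →hi
  mid=-2.68715 |R|=1.31065 →lo
  mid=-2.51772 |R|=1.00819 →lo
  mid=-2.43300 |R|=0.87361 →hi
  mid=-2.47536 |R|=0.93958 →hi
  mid=-2.49654 |R|=0.97355 →hi
  mid=-2.50713 |R|=0.99079 →hi
  mid=-2.51242 |R|=0.99947 →hi
  ...
  [-2.51275,-2.51259] ⇒ x*=-2.5127
Stable set (-2.5127, 0).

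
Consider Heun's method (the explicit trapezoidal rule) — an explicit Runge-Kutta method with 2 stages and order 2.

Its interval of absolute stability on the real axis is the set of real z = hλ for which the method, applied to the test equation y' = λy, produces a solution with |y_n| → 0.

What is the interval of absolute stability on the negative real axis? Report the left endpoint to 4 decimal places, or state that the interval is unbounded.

z∈(-2.0000,0).

Test eqn y'=λy, z=hλ:
  order 2, 2-stage ⇒ R(z)=1+z+z^2/2
  (e.g. R(-0.81)=0.51805, |R|=0.51805)

Need |R(x)|<1, x<0.
x=-0.81: |R|=0.5181
|R(-2.22)|=1.2442 |R(-1.1)|=0.5050 |R(-0.5)|=0.6250
Bisect:
  x_lo=-2.8646 |R|=2.2383  x_hi=-0.2892 |R|=0.7526
  mid=-1.57687 |R|=0.66639 →hi
  mid=-2.22072 |R|=1.24508 →lo
  mid=-1.89880 |R|=0.90392 →hi
  mid=-2.05976 |R|=1.06154 →lo
  mid=-1.97928 |R|=0.97949 →hi
  mid=-2.01952 |R|=1.01971 →lo
  mid=-1.99940 |R|=0.99940 →hi
  mid=-2.00946 |R|=1.00950 →lo
  ...
  [-2.00003,-1.99987] ⇒ x*=-2.0000
So |R|<1 on (-2.0000, 0).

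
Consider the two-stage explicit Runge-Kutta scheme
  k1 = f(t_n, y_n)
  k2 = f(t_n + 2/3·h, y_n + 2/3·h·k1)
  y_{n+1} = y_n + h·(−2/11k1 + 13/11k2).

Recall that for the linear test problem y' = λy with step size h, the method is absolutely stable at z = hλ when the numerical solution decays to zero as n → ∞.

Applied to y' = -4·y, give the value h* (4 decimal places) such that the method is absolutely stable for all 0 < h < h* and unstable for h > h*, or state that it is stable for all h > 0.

On y'=λy, z=hλ:
  k1=λy_n ⇒ h·k1=z·y_n;  k2=λ(1+2/3z)y_n ⇒ h·k2=z(1+2/3z)y_n
  y_{n+1}/y_n = 1 − 2/11z + 13/11z(1+2/3z) = 1 + z + 26/33z²
  R(z) = 1 + z + 26/33z².

Boundary: |R(x)|=1, x<0.
x=-0.92: |R|=0.7469
R=1: x+26/33x²=0 ⇒ x=−33/26=-1.2692; min R=1−1/(4·26/33)=0.6827>−1
Confirm numerically:
  x=-1.196: |R|=0.93099 <1
  x=-1.159: |R|=0.89934 <1
  x=-1.132: |R|=0.87761 <1
  x=-0.944: |R|=0.75811 <1
  x=-1.860: |R|=1.86575 >1
  x=-1.504: |R|=1.27819 >1
Interval (-1.2692, 0).

(-1.2692,0); λ=-4 ⇒ h* = (33/26)/4 = 0.3173.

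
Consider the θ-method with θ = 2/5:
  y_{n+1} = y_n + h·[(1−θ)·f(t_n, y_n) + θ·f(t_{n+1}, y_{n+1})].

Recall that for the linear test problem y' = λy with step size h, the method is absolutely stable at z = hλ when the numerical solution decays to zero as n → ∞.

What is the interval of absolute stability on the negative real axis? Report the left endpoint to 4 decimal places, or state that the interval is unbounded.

With y'=λy (z=hλ):
  y_{n+1} = y_n + z·[3/5·y_n + 2/5·y_{n+1}] ⇒ (1 − 2/5z)y_{n+1} = (1 + 3/5z)y_n
  ⇒ R(z) = (1 + 3/5z)/(1 − 2/5z).

Boundary: |R(x)|=1, x<0.
x=-1.64: |R|=0.0097
R=−1: 1+3/5x = −1+2/5x ⇒ -1/5x=2 ⇒ x=2/(-1/5)=-10.0000
Confirm numerically:
  x=-8.181: |R|=0.91485 <1
  x=-8.090: |R|=0.90982 <1
  x=-7.082: |R|=0.84774 <1
  x=-4.437: |R|=0.59903 <1
  x=-10.514: |R|=1.01975 >1
  x=-10.428: |R|=1.01655 >1
  x=-10.126: |R|=1.00499 >1
Stable set (-10.0000, 0).

z∈(-10.0000,0).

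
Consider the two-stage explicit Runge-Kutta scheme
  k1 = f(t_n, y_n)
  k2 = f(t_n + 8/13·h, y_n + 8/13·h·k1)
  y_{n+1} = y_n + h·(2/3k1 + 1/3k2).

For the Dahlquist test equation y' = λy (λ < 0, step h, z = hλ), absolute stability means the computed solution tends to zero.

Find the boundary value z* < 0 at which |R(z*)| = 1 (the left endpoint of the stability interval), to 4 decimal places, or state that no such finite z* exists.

left endpoint -4.8750.

With y'=λy (z=hλ):
  k1=λy_n ⇒ h·k1=z·y_n;  k2=λ(1+8/13z)y_n ⇒ h·k2=z(1+8/13z)y_n
  y_{n+1}/y_n = 1 + 2/3z + 1/3z(1+8/13z) = 1 + z + 8/39z²
  so R(z) = 1 + z + 8/39z².

Boundary: |R(x)|=1, x<0.
x=-0.99: |R|=0.2110
R=1: x+8/39x²=0 ⇒ x=−39/8=-4.8750; min R=1−1/(4·8/39)=-0.2188>−1
Confirm numerically:
  x=-3.971: |R|=0.26363 <1
  x=-3.462: |R|=0.00345 <1
  x=-2.108: |R|=0.19648 <1
  x=-2.076: |R|=0.19194 <1
  x=-5.438: |R|=1.62802 >1
  x=-5.356: |R|=1.52846 >1
  x=-5.101: |R|=1.23648 >1
Stable set (-4.8750, 0).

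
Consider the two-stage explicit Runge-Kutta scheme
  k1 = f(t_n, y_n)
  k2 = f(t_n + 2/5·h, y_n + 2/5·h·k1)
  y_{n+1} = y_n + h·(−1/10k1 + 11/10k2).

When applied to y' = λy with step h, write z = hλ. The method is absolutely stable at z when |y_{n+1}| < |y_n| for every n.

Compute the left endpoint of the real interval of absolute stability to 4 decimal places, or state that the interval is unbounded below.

Set f=λy, z=hλ:
  k1=λy_n ⇒ h·k1=z·y_n;  k2=λ(1+2/5z)y_n ⇒ h·k2=z(1+2/5z)y_n
  y_{n+1}/y_n = 1 − 1/10z + 11/10z(1+2/5z) = 1 + z + 11/25z²
  so R(z) = 1 + z + 11/25z².

Boundary: |R(x)|=1, x<0.
x=-1.11: |R|=0.4321
R=1: x+11/25x²=0 ⇒ x=−25/11=-2.2727; min R=1−1/(4·11/25)=0.4318>−1
Confirm numerically:
  x=-2.245: |R|=0.97261 <1
  x=-1.639: |R|=0.54298 <1
  x=-1.553: |R|=0.50820 <1
  x=-2.794: |R|=1.64083 >1
  x=-2.751: |R|=1.57892 >1
Stable set (-2.2727, 0).

z* = -2.2727.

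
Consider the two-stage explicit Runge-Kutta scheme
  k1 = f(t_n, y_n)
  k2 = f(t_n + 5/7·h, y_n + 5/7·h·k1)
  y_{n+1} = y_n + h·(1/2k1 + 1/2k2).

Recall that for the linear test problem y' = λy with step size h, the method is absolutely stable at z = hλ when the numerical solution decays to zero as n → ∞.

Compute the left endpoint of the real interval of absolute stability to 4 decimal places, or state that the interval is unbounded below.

On y'=λy, z=hλ:
  k1=λy_n ⇒ h·k1=z·y_n;  k2=λ(1+5/7z)y_n ⇒ h·k2=z(1+5/7z)y_n
  y_{n+1}/y_n = 1 + 1/2z + 1/2z(1+5/7z) = 1 + z + 5/14z²
  so R(z) = 1 + z + 5/14z².

Find x<0 with |R(x)|<1.
x=-1.12: |R|=0.3280
R=1: x+5/14x²=0 ⇒ x=−14/5=-2.8000; min R=1−1/(4·5/14)=0.3000>−1
Confirm numerically:
  x=-2.261: |R|=0.56476 <1
  x=-1.870: |R|=0.37889 <1
  x=-1.606: |R|=0.31516 <1
  x=-3.212: |R|=1.47262 >1
  x=-2.961: |R|=1.17026 >1
So |R|<1 on (-2.8000, 0).

z* = -2.8000.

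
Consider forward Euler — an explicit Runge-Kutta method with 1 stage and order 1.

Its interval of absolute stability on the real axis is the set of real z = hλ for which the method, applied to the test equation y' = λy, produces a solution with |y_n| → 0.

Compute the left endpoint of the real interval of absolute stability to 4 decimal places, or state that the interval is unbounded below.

z* = -2.0000.

Test eqn y'=λy, z=hλ:
  order 1, 1-stage ⇒ R(z)=1+z
  (e.g. R(-1.29)=-0.29000, |R|=0.29000)

Need |R(x)|<1, x<0.
x=-1.29: |R|=0.2900
|R(-2.13)|=1.1300 |R(-1.61)|=0.6100 |R(-0.75)|=0.2500
Bisect:
  x_lo=-2.4805 |R|=1.4805  x_hi=-0.2735 |R|=0.7265
  mid=-1.37703 |R|=0.37703 →hi
  mid=-1.92878 |R|=0.92878 →hi
  mid=-2.20466 |R|=1.20466 →lo
  mid=-2.06672 |R|=1.06672 →lo
  mid=-1.99775 |R|=0.99775 →hi
  mid=-2.03224 |R|=1.03224 →lo
  mid=-2.01500 |R|=1.01500 →lo
  mid=-2.00637 |R|=1.00637 →lo
  mid=-2.00206 |R|=1.00206 →lo
  ...
  [-2.00004,-1.99991] ⇒ x*=-2.0000
So |R|<1 on (-2.0000, 0).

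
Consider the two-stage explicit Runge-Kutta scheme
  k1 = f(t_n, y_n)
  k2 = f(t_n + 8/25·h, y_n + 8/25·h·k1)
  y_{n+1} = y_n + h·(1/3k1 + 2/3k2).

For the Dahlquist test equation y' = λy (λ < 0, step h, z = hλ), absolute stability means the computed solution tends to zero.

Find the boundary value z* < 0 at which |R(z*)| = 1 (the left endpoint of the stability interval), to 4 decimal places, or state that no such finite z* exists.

left endpoint -4.6875.

With y'=λy (z=hλ):
  k1=λy_n ⇒ h·k1=z·y_n;  k2=λ(1+8/25z)y_n ⇒ h·k2=z(1+8/25z)y_n
  y_{n+1}/y_n = 1 + 1/3z + 2/3z(1+8/25z) = 1 + z + 16/75z²
  ⇒ R(z) = 1 + z + 16/75z².

Need |R(x)|<1, x<0.
x=-0.78: |R|=0.3498
R=1: x+16/75x²=0 ⇒ x=−75/16=-4.6875; min R=1−1/(4·16/75)=-0.1719>−1
Confirm numerically:
  x=-4.350: |R|=0.68680 <1
  x=-3.852: |R|=0.31342 <1
  x=-3.333: |R|=0.03690 <1
  x=-5.039: |R|=1.37786 >1
  x=-4.910: |R|=1.23306 >1
  x=-4.729: |R|=1.04187 >1
So |R|<1 on (-4.6875, 0).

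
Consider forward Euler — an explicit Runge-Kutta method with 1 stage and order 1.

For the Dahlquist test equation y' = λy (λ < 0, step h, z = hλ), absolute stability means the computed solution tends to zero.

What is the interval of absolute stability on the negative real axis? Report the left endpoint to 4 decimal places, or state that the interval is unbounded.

With y'=λy (z=hλ):
  order 1, 1-stage ⇒ R(z)=1+z
  (e.g. R(-1.72)=-0.72000, |R|=0.72000)

Find x<0 with |R(x)|<1.
x=-1.72: |R|=0.7200
|R(-2.26)|=1.2600 |R(-1)|=0.0000 |R(-0.85)|=0.1500
Bisect:
  x_lo=-2.3044 |R|=1.3044  x_hi=-0.3544 |R|=0.6456
  mid=-1.32939 |R|=0.32939 →hi
  mid=-1.81691 |R|=0.81691 →hi
  mid=-2.06067 |R|=1.06067 →lo
  mid=-1.93879 |R|=0.93879 →hi
  mid=-1.99973 |R|=0.99973 →hi
  mid=-2.03020 |R|=1.03020 →lo
  mid=-2.01496 |R|=1.01496 →lo
  ...
  [-2.00009,-1.99997] ⇒ x*=-2.0000
Interval (-2.0000, 0).

(-2.0000, 0).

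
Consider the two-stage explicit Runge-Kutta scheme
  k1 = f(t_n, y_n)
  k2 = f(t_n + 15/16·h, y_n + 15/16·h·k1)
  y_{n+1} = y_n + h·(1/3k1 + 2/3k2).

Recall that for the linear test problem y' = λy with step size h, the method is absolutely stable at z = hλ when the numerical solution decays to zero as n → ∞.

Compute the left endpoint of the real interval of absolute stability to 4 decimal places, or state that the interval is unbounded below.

left endpoint -1.6000.

Test eqn y'=λy, z=hλ:
  k1=λy_n ⇒ h·k1=z·y_n;  k2=λ(1+15/16z)y_n ⇒ h·k2=z(1+15/16z)y_n
  y_{n+1}/y_n = 1 + 1/3z + 2/3z(1+15/16z) = 1 + z + 5/8z²
  ⇒ R(z) = 1 + z + 5/8z².

Find x<0 with |R(x)|<1.
x=-1.46: |R|=0.8722
R=1: x+5/8x²=0 ⇒ x=−8/5=-1.6000; min R=1−1/(4·5/8)=0.6000>−1
Confirm numerically:
  x=-1.481: |R|=0.88985 <1
  x=-1.087: |R|=0.65148 <1
  x=-1.018: |R|=0.62970 <1
  x=-0.753: |R|=0.60138 <1
  x=-1.986: |R|=1.47912 >1
  x=-1.804: |R|=1.23001 >1
  x=-1.752: |R|=1.16644 >1
Interval (-1.6000, 0).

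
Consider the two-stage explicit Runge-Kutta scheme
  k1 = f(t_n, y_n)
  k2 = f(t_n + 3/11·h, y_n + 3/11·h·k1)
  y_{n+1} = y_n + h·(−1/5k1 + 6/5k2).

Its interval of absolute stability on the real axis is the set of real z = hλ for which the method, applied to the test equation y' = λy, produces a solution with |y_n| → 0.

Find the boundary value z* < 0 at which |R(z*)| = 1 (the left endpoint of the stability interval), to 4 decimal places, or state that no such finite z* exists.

On y'=λy, z=hλ:
  k1=λy_n ⇒ h·k1=z·y_n;  k2=λ(1+3/11z)y_n ⇒ h·k2=z(1+3/11z)y_n
  y_{n+1}/y_n = 1 − 1/5z + 6/5z(1+3/11z) = 1 + z + 18/55z²
  ⇒ R(z) = 1 + z + 18/55z².

Find x<0 with |R(x)|<1.
x=-0.49: |R|=0.5886
R=1: x+18/55x²=0 ⇒ x=−55/18=-3.0556; min R=1−1/(4·18/55)=0.2361>−1
Confirm numerically:
  x=-2.618: |R|=0.62510 <1
  x=-2.002: |R|=0.30971 <1
  x=-1.658: |R|=0.24166 <1
  x=-3.559: |R|=1.58639 >1
  x=-3.323: |R|=1.29085 >1
So |R|<1 on (-3.0556, 0).

left endpoint -3.0556.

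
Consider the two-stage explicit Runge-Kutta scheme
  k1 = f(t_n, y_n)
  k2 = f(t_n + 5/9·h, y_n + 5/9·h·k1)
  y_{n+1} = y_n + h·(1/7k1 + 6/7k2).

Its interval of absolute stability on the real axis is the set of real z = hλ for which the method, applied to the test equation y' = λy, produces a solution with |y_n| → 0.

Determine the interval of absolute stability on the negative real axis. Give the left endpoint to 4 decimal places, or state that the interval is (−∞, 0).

With y'=λy (z=hλ):
  k1=λy_n ⇒ h·k1=z·y_n;  k2=λ(1+5/9z)y_n ⇒ h·k2=z(1+5/9z)y_n
  y_{n+1}/y_n = 1 + 1/7z + 6/7z(1+5/9z) = 1 + z + 10/21z²
  so R(z) = 1 + z + 10/21z².

Need |R(x)|<1, x<0.
x=-1.75: |R|=0.7083
R=1: x+10/21x²=0 ⇒ x=−21/10=-2.1000; min R=1−1/(4·10/21)=0.4750>−1
Confirm numerically:
  x=-2.037: |R|=0.93889 <1
  x=-1.988: |R|=0.89397 <1
  x=-1.965: |R|=0.87368 <1
  x=-1.763: |R|=0.71708 <1
  x=-2.404: |R|=1.34801 >1
  x=-2.210: |R|=1.11576 >1
Stable set (-2.1000, 0).

(-2.1000, 0).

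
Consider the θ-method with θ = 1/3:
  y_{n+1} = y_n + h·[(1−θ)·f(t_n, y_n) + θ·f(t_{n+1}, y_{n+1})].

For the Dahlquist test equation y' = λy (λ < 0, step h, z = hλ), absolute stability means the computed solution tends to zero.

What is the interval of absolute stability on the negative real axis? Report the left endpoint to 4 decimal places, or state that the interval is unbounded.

z∈(-6.0000,0).

Set f=λy, z=hλ:
  y_{n+1} = y_n + z·[2/3·y_n + 1/3·y_{n+1}] ⇒ (1 − 1/3z)y_{n+1} = (1 + 2/3z)y_n
  Hence R(z) = (1 + 2/3z)/(1 − 1/3z).

Boundary: |R(x)|=1, x<0.
x=-0.47: |R|=0.5937
R=−1: 1+2/3x = −1+1/3x ⇒ -1/3x=2 ⇒ x=2/(-1/3)=-6.0000
Confirm numerically:
  x=-5.040: |R|=0.88060 <1
  x=-4.822: |R|=0.84940 <1
  x=-4.748: |R|=0.83841 <1
  x=-4.699: |R|=0.83102 <1
  x=-6.197: |R|=1.02142 >1
  x=-6.144: |R|=1.01575 >1
Interval (-6.0000, 0).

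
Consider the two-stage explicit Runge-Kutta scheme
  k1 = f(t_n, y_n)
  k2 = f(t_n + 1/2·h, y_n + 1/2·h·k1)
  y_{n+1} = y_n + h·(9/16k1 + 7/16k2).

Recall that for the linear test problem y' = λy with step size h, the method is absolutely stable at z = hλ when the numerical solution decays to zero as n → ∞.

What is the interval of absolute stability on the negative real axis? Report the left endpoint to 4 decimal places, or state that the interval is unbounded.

Set f=λy, z=hλ:
  k1=λy_n ⇒ h·k1=z·y_n;  k2=λ(1+1/2z)y_n ⇒ h·k2=z(1+1/2z)y_n
  y_{n+1}/y_n = 1 + 9/16z + 7/16z(1+1/2z) = 1 + z + 7/32z²
  so R(z) = 1 + z + 7/32z².

Boundary: |R(x)|=1, x<0.
x=-0.44: |R|=0.6023
R=1: x+7/32x²=0 ⇒ x=−32/7=-4.5714; min R=1−1/(4·7/32)=-0.1429>−1
Confirm numerically:
  x=-4.435: |R|=0.86764 <1
  x=-4.247: |R|=0.69860 <1
  x=-4.176: |R|=0.63878 <1
  x=-2.452: |R|=0.13681 <1
  x=-5.100: |R|=1.58969 >1
  x=-4.792: |R|=1.23121 >1
  x=-4.658: |R|=1.08821 >1
Stable set (-4.5714, 0).

z∈(-4.5714,0).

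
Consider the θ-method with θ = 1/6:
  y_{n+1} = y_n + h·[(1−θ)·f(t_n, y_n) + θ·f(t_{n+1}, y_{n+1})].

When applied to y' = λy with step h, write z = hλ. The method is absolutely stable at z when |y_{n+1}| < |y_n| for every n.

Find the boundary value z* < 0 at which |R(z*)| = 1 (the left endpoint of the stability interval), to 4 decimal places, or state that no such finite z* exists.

Set f=λy, z=hλ:
  y_{n+1} = y_n + z·[5/6·y_n + 1/6·y_{n+1}] ⇒ (1 − 1/6z)y_{n+1} = (1 + 5/6z)y_n
  so R(z) = (1 + 5/6z)/(1 − 1/6z).

Need |R(x)|<1, x<0.
x=-0.85: |R|=0.2555
R=−1: 1+5/6x = −1+1/6x ⇒ -2/3x=2 ⇒ x=2/(-2/3)=-3.0000
Confirm numerically:
  x=-2.391: |R|=0.70969 <1
  x=-2.367: |R|=0.69738 <1
  x=-1.333: |R|=0.09069 <1
  x=-3.517: |R|=1.21730 >1
  x=-3.090: |R|=1.03960 >1
  x=-3.024: |R|=1.01064 >1
Interval (-3.0000, 0).

z* = -3.0000.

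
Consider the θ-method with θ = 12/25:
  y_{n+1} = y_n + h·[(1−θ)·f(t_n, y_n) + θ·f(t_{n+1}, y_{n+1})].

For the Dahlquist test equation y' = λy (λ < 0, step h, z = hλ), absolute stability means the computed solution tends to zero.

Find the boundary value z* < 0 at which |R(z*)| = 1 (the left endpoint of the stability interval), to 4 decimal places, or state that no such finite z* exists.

On y'=λy, z=hλ:
  y_{n+1} = y_n + z·[13/25·y_n + 12/25·y_{n+1}] ⇒ (1 − 12/25z)y_{n+1} = (1 + 13/25z)y_n
  R(z) = (1 + 13/25z)/(1 − 12/25z).

Solve |R(x)|<1 on ℝ⁻.
x=-1.75: |R|=0.0489
R=−1: 1+13/25x = −1+12/25x ⇒ -1/25x=2 ⇒ x=2/(-1/25)=-50.0000
Confirm numerically:
  x=-37.034: |R|=0.97238 <1
  x=-34.266: |R|=0.96393 <1
  x=-24.474: |R|=0.91990 <1
  x=-50.475: |R|=1.00075 >1
  x=-50.379: |R|=1.00060 >1
  x=-50.286: |R|=1.00046 >1
Interval (-50.0000, 0).

z* = -50.0000.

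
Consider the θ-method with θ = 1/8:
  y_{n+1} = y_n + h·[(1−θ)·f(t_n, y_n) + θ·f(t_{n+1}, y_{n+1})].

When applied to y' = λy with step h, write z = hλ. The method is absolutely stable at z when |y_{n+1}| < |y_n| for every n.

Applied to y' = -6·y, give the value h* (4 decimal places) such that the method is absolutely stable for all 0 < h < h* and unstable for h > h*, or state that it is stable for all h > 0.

(-2.6667,0); λ=-6 ⇒ h* = (8/3)/6 = 0.4444.

With y'=λy (z=hλ):
  y_{n+1} = y_n + z·[7/8·y_n + 1/8·y_{n+1}] ⇒ (1 − 1/8z)y_{n+1} = (1 + 7/8z)y_n
  ⇒ R(z) = (1 + 7/8z)/(1 − 1/8z).

Need |R(x)|<1, x<0.
x=-1.53: |R|=0.2844
R=−1: 1+7/8x = −1+1/8x ⇒ -3/4x=2 ⇒ x=2/(-3/4)=-2.6667
Confirm numerically:
  x=-2.005: |R|=0.60320 <1
  x=-1.907: |R|=0.53992 <1
  x=-1.560: |R|=0.30544 <1
  x=-1.131: |R|=0.00909 <1
  x=-3.082: |R|=1.22487 >1
  x=-2.986: |R|=1.17440 >1
  x=-2.894: |R|=1.12521 >1
Interval (-2.6667, 0).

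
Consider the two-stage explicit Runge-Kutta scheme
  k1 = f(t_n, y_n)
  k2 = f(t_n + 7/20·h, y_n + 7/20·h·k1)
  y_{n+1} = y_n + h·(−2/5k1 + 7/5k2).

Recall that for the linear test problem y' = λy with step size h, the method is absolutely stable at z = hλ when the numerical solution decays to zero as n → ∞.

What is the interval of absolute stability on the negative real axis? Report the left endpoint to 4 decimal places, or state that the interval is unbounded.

z∈(-2.0408,0).

On y'=λy, z=hλ:
  k1=λy_n ⇒ h·k1=z·y_n;  k2=λ(1+7/20z)y_n ⇒ h·k2=z(1+7/20z)y_n
  y_{n+1}/y_n = 1 − 2/5z + 7/5z(1+7/20z) = 1 + z + 49/100z²
  Hence R(z) = 1 + z + 49/100z².

Find x<0 with |R(x)|<1.
x=-1.64: |R|=0.6779
R=1: x+49/100x²=0 ⇒ x=−100/49=-2.0408; min R=1−1/(4·49/100)=0.4898>−1
Confirm numerically:
  x=-1.851: |R|=0.82784 <1
  x=-1.544: |R|=0.62413 <1
  x=-1.334: |R|=0.53798 <1
  x=-1.112: |R|=0.49391 <1
  x=-2.138: |R|=1.10181 >1
  x=-2.123: |R|=1.08549 >1
Stable set (-2.0408, 0).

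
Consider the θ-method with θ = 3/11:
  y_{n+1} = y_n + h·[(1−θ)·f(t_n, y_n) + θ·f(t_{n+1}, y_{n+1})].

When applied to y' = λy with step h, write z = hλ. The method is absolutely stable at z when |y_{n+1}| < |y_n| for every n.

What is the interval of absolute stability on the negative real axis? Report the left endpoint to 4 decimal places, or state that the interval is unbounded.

(-4.4000, 0).

Test eqn y'=λy, z=hλ:
  y_{n+1} = y_n + z·[8/11·y_n + 3/11·y_{n+1}] ⇒ (1 − 3/11z)y_{n+1} = (1 + 8/11z)y_n
  ⇒ R(z) = (1 + 8/11z)/(1 − 3/11z).

Boundary: |R(x)|=1, x<0.
x=-1.41: |R|=0.0184
R=−1: 1+8/11x = −1+3/11x ⇒ -5/11x=2 ⇒ x=2/(-5/11)=-4.4000
Confirm numerically:
  x=-3.979: |R|=0.90823 <1
  x=-3.668: |R|=0.83367 <1
  x=-2.887: |R|=0.61523 <1
  x=-4.952: |R|=1.10675 >1
  x=-4.712: |R|=1.06206 >1
Stable set (-4.4000, 0).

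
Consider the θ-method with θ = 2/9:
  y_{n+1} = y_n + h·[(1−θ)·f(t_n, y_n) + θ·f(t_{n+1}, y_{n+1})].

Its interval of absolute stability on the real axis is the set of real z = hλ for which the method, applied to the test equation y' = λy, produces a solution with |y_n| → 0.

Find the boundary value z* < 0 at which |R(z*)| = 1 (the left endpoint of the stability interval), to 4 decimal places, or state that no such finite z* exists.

left endpoint -3.6000.

On y'=λy, z=hλ:
  y_{n+1} = y_n + z·[7/9·y_n + 2/9·y_{n+1}] ⇒ (1 − 2/9z)y_{n+1} = (1 + 7/9z)y_n
  Hence R(z) = (1 + 7/9z)/(1 − 2/9z).

Need |R(x)|<1, x<0.
x=-1.2: |R|=0.0526
R=−1: 1+7/9x = −1+2/9x ⇒ -5/9x=2 ⇒ x=2/(-5/9)=-3.6000
Confirm numerically:
  x=-1.767: |R|=0.26879 <1
  x=-1.715: |R|=0.24175 <1
  x=-1.550: |R|=0.15289 <1
  x=-3.953: |R|=1.10440 >1
  x=-3.649: |R|=1.01503 >1
Stable set (-3.6000, 0).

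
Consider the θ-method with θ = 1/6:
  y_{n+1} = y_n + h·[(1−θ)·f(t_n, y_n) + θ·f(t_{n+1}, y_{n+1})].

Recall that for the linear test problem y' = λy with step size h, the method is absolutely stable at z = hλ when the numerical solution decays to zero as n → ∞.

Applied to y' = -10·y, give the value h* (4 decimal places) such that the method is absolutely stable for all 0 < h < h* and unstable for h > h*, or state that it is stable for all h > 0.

(-3.0000,0); λ=-10 ⇒ h* = (3)/10 = 0.3000.

On y'=λy, z=hλ:
  y_{n+1} = y_n + z·[5/6·y_n + 1/6·y_{n+1}] ⇒ (1 − 1/6z)y_{n+1} = (1 + 5/6z)y_n
  ⇒ R(z) = (1 + 5/6z)/(1 − 1/6z).

Need |R(x)|<1, x<0.
x=-1.18: |R|=0.0139
R=−1: 1+5/6x = −1+1/6x ⇒ -2/3x=2 ⇒ x=2/(-2/3)=-3.0000
Confirm numerically:
  x=-2.405: |R|=0.71684 <1
  x=-1.919: |R|=0.45397 <1
  x=-1.699: |R|=0.32407 <1
  x=-1.511: |R|=0.20703 <1
  x=-3.594: |R|=1.24765 >1
  x=-3.509: |R|=1.21411 >1
Interval (-3.0000, 0).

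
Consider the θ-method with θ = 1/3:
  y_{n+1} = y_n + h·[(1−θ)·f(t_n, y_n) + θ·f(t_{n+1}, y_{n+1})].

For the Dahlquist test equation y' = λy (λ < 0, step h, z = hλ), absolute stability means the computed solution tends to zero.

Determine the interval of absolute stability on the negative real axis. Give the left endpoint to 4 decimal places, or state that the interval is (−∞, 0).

On y'=λy, z=hλ:
  y_{n+1} = y_n + z·[2/3·y_n + 1/3·y_{n+1}] ⇒ (1 − 1/3z)y_{n+1} = (1 + 2/3z)y_n
  ⇒ R(z) = (1 + 2/3z)/(1 − 1/3z).

Solve |R(x)|<1 on ℝ⁻.
x=-1.3: |R|=0.0930
R=−1: 1+2/3x = −1+1/3x ⇒ -1/3x=2 ⇒ x=2/(-1/3)=-6.0000
Confirm numerically:
  x=-3.521: |R|=0.61984 <1
  x=-3.227: |R|=0.55468 <1
  x=-2.626: |R|=0.40028 <1
  x=-6.370: |R|=1.03949 >1
  x=-6.287: |R|=1.03090 >1
  x=-6.267: |R|=1.02881 >1
Stable set (-6.0000, 0).

(-6.0000, 0).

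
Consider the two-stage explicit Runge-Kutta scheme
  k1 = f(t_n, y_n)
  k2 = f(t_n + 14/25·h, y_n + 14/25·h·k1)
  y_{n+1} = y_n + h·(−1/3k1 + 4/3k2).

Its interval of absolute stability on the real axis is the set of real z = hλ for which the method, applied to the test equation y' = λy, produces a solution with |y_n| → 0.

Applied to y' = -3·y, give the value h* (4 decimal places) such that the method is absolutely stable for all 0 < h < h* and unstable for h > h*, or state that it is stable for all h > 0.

(-1.3393,0); λ=-3 ⇒ h* = (75/56)/3 = 0.4464.

Test eqn y'=λy, z=hλ:
  k1=λy_n ⇒ h·k1=z·y_n;  k2=λ(1+14/25z)y_n ⇒ h·k2=z(1+14/25z)y_n
  y_{n+1}/y_n = 1 − 1/3z + 4/3z(1+14/25z) = 1 + z + 56/75z²
  Hence R(z) = 1 + z + 56/75z².

Need |R(x)|<1, x<0.
x=-1.19: |R|=0.8674
R=1: x+56/75x²=0 ⇒ x=−75/56=-1.3393; min R=1−1/(4·56/75)=0.6652>−1
Confirm numerically:
  x=-0.774: |R|=0.67331 <1
  x=-0.715: |R|=0.66671 <1
  x=-0.683: |R|=0.66531 <1
  x=-0.556: |R|=0.67482 <1
  x=-1.898: |R|=1.79179 >1
  x=-1.770: |R|=1.56923 >1
Interval (-1.3393, 0).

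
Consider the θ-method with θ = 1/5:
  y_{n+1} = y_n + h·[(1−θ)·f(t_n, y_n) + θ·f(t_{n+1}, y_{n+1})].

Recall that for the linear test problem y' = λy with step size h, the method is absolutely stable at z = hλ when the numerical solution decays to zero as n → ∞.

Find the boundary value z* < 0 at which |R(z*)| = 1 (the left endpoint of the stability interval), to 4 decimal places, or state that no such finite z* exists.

Set f=λy, z=hλ:
  y_{n+1} = y_n + z·[4/5·y_n + 1/5·y_{n+1}] ⇒ (1 − 1/5z)y_{n+1} = (1 + 4/5z)y_n
  ⇒ R(z) = (1 + 4/5z)/(1 − 1/5z).

Solve |R(x)|<1 on ℝ⁻.
x=-0.7: |R|=0.3860
R=−1: 1+4/5x = −1+1/5x ⇒ -3/5x=2 ⇒ x=2/(-3/5)=-3.3333
Confirm numerically:
  x=-2.665: |R|=0.73842 <1
  x=-1.841: |R|=0.34556 <1
  x=-1.506: |R|=0.15739 <1
  x=-1.447: |R|=0.12223 <1
  x=-3.805: |R|=1.16070 >1
  x=-3.669: |R|=1.11616 >1
  x=-3.554: |R|=1.07739 >1
So |R|<1 on (-3.3333, 0).

left endpoint -3.3333.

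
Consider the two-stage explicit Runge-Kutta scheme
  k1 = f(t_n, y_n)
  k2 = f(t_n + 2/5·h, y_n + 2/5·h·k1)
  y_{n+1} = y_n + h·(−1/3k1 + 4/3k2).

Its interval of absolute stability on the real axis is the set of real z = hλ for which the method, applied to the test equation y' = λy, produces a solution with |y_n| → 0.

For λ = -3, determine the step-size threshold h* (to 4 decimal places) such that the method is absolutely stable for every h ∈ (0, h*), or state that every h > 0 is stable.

(-1.8750,0); λ=-3 ⇒ h* = (15/8)/3 = 0.6250.

Test eqn y'=λy, z=hλ:
  k1=λy_n ⇒ h·k1=z·y_n;  k2=λ(1+2/5z)y_n ⇒ h·k2=z(1+2/5z)y_n
  y_{n+1}/y_n = 1 − 1/3z + 4/3z(1+2/5z) = 1 + z + 8/15z²
  ⇒ R(z) = 1 + z + 8/15z².

Find x<0 with |R(x)|<1.
x=-0.89: |R|=0.5325
R=1: x+8/15x²=0 ⇒ x=−15/8=-1.8750; min R=1−1/(4·8/15)=0.5312>−1
Confirm numerically:
  x=-1.711: |R|=0.85034 <1
  x=-1.592: |R|=0.75971 <1
  x=-1.073: |R|=0.54104 <1
  x=-2.461: |R|=1.76914 >1
  x=-2.237: |R|=1.43189 >1
  x=-1.950: |R|=1.07800 >1
Stable set (-1.8750, 0).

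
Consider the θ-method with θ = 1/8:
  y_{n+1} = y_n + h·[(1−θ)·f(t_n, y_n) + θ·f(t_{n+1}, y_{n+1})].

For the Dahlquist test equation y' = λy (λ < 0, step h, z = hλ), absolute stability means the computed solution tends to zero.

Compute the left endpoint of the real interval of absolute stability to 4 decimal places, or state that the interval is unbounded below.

z* = -2.6667.

With y'=λy (z=hλ):
  y_{n+1} = y_n + z·[7/8·y_n + 1/8·y_{n+1}] ⇒ (1 − 1/8z)y_{n+1} = (1 + 7/8z)y_n
  R(z) = (1 + 7/8z)/(1 − 1/8z).

Need |R(x)|<1, x<0.
x=-0.54: |R|=0.4941
R=−1: 1+7/8x = −1+1/8x ⇒ -3/4x=2 ⇒ x=2/(-3/4)=-2.6667
Confirm numerically:
  x=-2.433: |R|=0.86562 <1
  x=-2.220: |R|=0.73777 <1
  x=-1.393: |R|=0.18642 <1
  x=-1.080: |R|=0.04846 <1
  x=-2.879: |R|=1.11711 >1
  x=-2.808: |R|=1.07846 >1
  x=-2.720: |R|=1.02985 >1
Stable set (-2.6667, 0).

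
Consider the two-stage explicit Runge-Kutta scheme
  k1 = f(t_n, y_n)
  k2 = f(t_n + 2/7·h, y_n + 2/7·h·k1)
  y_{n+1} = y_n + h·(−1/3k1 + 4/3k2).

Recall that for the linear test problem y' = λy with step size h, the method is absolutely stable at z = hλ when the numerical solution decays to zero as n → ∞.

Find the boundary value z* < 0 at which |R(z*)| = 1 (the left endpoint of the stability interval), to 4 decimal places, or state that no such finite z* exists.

z* = -2.6250.

Set f=λy, z=hλ:
  k1=λy_n ⇒ h·k1=z·y_n;  k2=λ(1+2/7z)y_n ⇒ h·k2=z(1+2/7z)y_n
  y_{n+1}/y_n = 1 − 1/3z + 4/3z(1+2/7z) = 1 + z + 8/21z²
  R(z) = 1 + z + 8/21z².

Solve |R(x)|<1 on ℝ⁻.
x=-0.44: |R|=0.6338
R=1: x+8/21x²=0 ⇒ x=−21/8=-2.6250; min R=1−1/(4·8/21)=0.3438>−1
Confirm numerically:
  x=-2.497: |R|=0.87824 <1
  x=-2.435: |R|=0.82375 <1
  x=-2.027: |R|=0.53823 <1
  x=-1.532: |R|=0.36210 <1
  x=-3.208: |R|=1.71248 >1
  x=-2.726: |R|=1.10489 >1
  x=-2.684: |R|=1.06033 >1
So |R|<1 on (-2.6250, 0).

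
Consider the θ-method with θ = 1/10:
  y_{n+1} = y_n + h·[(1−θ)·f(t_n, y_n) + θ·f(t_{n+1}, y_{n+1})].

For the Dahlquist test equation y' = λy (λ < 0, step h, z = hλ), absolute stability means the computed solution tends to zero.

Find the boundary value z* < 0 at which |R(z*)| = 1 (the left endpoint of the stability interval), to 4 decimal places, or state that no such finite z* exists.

left endpoint -2.5000.

Set f=λy, z=hλ:
  y_{n+1} = y_n + z·[9/10·y_n + 1/10·y_{n+1}] ⇒ (1 − 1/10z)y_{n+1} = (1 + 9/10z)y_n
  R(z) = (1 + 9/10z)/(1 − 1/10z).

Solve |R(x)|<1 on ℝ⁻.
x=-1.44: |R|=0.2587
R=−1: 1+9/10x = −1+1/10x ⇒ -4/5x=2 ⇒ x=2/(-4/5)=-2.5000
Confirm numerically:
  x=-2.098: |R|=0.73417 <1
  x=-1.648: |R|=0.41484 <1
  x=-1.633: |R|=0.40377 <1
  x=-1.474: |R|=0.28464 <1
  x=-3.034: |R|=1.32776 >1
  x=-2.866: |R|=1.22758 >1
Interval (-2.5000, 0).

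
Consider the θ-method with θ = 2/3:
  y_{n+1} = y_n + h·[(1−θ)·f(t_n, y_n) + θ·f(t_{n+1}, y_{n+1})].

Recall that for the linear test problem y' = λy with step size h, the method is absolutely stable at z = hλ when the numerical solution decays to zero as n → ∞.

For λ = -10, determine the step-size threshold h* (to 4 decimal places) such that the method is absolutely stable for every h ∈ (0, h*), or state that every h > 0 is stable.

On y'=λy, z=hλ:
  y_{n+1} = y_n + z·[1/3·y_n + 2/3·y_{n+1}] ⇒ (1 − 2/3z)y_{n+1} = (1 + 1/3z)y_n
  so R(z) = (1 + 1/3z)/(1 − 2/3z).

Boundary: |R(x)|=1, x<0.
x=-0.54: |R|=0.6029
x=-2: |R|=0.1429
x=-10: |R|=0.3043
x=-100: |R|=0.4778
θ=2/3≥1/2 ⇒ |1+1/3x|<|1−2/3x| ∀x<0 ⇒ unbounded interval.

interval (−∞, 0). Any h>0 works for λ=-10.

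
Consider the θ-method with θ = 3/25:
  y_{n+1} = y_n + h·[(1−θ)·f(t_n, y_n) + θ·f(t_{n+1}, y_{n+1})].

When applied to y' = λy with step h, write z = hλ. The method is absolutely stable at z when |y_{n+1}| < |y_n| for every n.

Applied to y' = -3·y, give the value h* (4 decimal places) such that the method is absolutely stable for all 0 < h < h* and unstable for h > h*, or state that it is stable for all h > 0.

Test eqn y'=λy, z=hλ:
  y_{n+1} = y_n + z·[22/25·y_n + 3/25·y_{n+1}] ⇒ (1 − 3/25z)y_{n+1} = (1 + 22/25z)y_n
  Hence R(z) = (1 + 22/25z)/(1 − 3/25z).

Need |R(x)|<1, x<0.
x=-0.38: |R|=0.6366
R=−1: 1+22/25x = −1+3/25x ⇒ -19/25x=2 ⇒ x=2/(-19/25)=-2.6316
Confirm numerically:
  x=-2.545: |R|=0.94959 <1
  x=-1.717: |R|=0.42367 <1
  x=-1.466: |R|=0.24668 <1
  x=-2.969: |R|=1.18908 >1
  x=-2.848: |R|=1.12259 >1
Stable set (-2.6316, 0).

(-2.6316,0); λ=-3 ⇒ h* = (50/19)/3 = 0.8772.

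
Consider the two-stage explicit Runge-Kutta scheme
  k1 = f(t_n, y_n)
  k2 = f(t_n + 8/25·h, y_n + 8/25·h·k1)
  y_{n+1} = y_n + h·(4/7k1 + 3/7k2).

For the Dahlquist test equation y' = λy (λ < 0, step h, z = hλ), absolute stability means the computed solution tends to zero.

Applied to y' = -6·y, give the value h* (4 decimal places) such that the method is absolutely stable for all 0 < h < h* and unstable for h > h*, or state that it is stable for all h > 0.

Test eqn y'=λy, z=hλ:
  k1=λy_n ⇒ h·k1=z·y_n;  k2=λ(1+8/25z)y_n ⇒ h·k2=z(1+8/25z)y_n
  y_{n+1}/y_n = 1 + 4/7z + 3/7z(1+8/25z) = 1 + z + 24/175z²
  Hence R(z) = 1 + z + 24/175z².

Need |R(x)|<1, x<0.
x=-1.55: |R|=0.2205
R=1: x+24/175x²=0 ⇒ x=−175/24=-7.2917; min R=1−1/(4·24/175)=-0.8229>−1
Confirm numerically:
  x=-7.145: |R|=0.85628 <1
  x=-5.374: |R|=0.41333 <1
  x=-4.876: |R|=0.61538 <1
  x=-3.928: |R|=0.81200 <1
  x=-7.482: |R|=1.19530 >1
  x=-7.373: |R|=1.08224 >1
  x=-7.326: |R|=1.03449 >1
Stable set (-7.2917, 0).

(-7.2917,0); λ=-6 ⇒ h* = (175/24)/6 = 1.2153.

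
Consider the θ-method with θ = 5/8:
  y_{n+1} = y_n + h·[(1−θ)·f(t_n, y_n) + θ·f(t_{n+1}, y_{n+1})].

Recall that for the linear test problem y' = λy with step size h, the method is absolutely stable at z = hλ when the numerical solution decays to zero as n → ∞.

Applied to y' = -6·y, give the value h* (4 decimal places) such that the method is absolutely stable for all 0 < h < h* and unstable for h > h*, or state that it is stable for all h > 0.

On y'=λy, z=hλ:
  y_{n+1} = y_n + z·[3/8·y_n + 5/8·y_{n+1}] ⇒ (1 − 5/8z)y_{n+1} = (1 + 3/8z)y_n
  so R(z) = (1 + 3/8z)/(1 − 5/8z).

Find x<0 with |R(x)|<1.
x=-0.4: |R|=0.6800
x=-2: |R|=0.1111
x=-10: |R|=0.3793
x=-100: |R|=0.5748
θ=5/8≥1/2 ⇒ |1+3/8x|<|1−5/8x| ∀x<0 ⇒ unbounded interval.

interval (−∞, 0). Any h>0 works for λ=-6.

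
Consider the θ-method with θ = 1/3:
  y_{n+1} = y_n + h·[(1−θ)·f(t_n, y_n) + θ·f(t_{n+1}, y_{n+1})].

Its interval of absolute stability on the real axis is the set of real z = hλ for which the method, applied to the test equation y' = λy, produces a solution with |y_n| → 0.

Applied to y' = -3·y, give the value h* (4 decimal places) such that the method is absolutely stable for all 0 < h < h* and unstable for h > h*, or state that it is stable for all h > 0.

(-6.0000,0); λ=-3 ⇒ h* = (6)/3 = 2.0000.

Test eqn y'=λy, z=hλ:
  y_{n+1} = y_n + z·[2/3·y_n + 1/3·y_{n+1}] ⇒ (1 − 1/3z)y_{n+1} = (1 + 2/3z)y_n
  R(z) = (1 + 2/3z)/(1 − 1/3z).

Need |R(x)|<1, x<0.
x=-1.44: |R|=0.0270
R=−1: 1+2/3x = −1+1/3x ⇒ -1/3x=2 ⇒ x=2/(-1/3)=-6.0000
Confirm numerically:
  x=-5.379: |R|=0.92589 <1
  x=-5.346: |R|=0.92164 <1
  x=-3.835: |R|=0.68325 <1
  x=-3.076: |R|=0.51876 <1
  x=-6.477: |R|=1.05033 >1
  x=-6.324: |R|=1.03475 >1
  x=-6.193: |R|=1.02099 >1
Interval (-6.0000, 0).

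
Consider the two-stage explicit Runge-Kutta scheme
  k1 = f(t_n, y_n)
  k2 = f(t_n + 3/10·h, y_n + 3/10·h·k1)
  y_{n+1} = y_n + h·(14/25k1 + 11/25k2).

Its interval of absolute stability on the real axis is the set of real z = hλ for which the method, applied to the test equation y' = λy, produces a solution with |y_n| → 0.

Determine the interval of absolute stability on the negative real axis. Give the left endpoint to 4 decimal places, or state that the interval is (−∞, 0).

(-7.5758, 0).

Set f=λy, z=hλ:
  k1=λy_n ⇒ h·k1=z·y_n;  k2=λ(1+3/10z)y_n ⇒ h·k2=z(1+3/10z)y_n
  y_{n+1}/y_n = 1 + 14/25z + 11/25z(1+3/10z) = 1 + z + 33/250z²
  ⇒ R(z) = 1 + z + 33/250z².

Need |R(x)|<1, x<0.
x=-0.91: |R|=0.1993
R=1: x+33/250x²=0 ⇒ x=−250/33=-7.5758; min R=1−1/(4·33/250)=-0.8939>−1
Confirm numerically:
  x=-7.409: |R|=0.83691 <1
  x=-5.869: |R|=0.32224 <1
  x=-5.538: |R|=0.48963 <1
  x=-7.942: |R|=1.38395 >1
  x=-7.806: |R|=1.23724 >1
So |R|<1 on (-7.5758, 0).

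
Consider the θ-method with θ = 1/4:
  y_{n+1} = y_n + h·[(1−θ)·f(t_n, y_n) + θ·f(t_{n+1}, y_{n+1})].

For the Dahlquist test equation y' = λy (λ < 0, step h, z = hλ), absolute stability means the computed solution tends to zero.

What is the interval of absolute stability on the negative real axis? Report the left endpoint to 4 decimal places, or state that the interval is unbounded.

(-4.0000, 0).

With y'=λy (z=hλ):
  y_{n+1} = y_n + z·[3/4·y_n + 1/4·y_{n+1}] ⇒ (1 − 1/4z)y_{n+1} = (1 + 3/4z)y_n
  Hence R(z) = (1 + 3/4z)/(1 − 1/4z).

Solve |R(x)|<1 on ℝ⁻.
x=-1.09: |R|=0.1434
R=−1: 1+3/4x = −1+1/4x ⇒ -1/2x=2 ⇒ x=2/(-1/2)=-4.0000
Confirm numerically:
  x=-3.448: |R|=0.85177 <1
  x=-2.466: |R|=0.52552 <1
  x=-2.108: |R|=0.38048 <1
  x=-4.369: |R|=1.08818 >1
  x=-4.187: |R|=1.04568 >1
Interval (-4.0000, 0).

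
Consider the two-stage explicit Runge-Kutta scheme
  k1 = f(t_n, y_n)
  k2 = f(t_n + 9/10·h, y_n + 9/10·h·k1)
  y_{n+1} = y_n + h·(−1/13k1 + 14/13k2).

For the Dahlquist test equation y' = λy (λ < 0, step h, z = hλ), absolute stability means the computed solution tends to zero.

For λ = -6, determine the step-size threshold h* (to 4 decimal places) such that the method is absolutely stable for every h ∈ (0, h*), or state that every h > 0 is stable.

(-1.0317,0); λ=-6 ⇒ h* = (65/63)/6 = 0.1720.

On y'=λy, z=hλ:
  k1=λy_n ⇒ h·k1=z·y_n;  k2=λ(1+9/10z)y_n ⇒ h·k2=z(1+9/10z)y_n
  y_{n+1}/y_n = 1 − 1/13z + 14/13z(1+9/10z) = 1 + z + 63/65z²
  R(z) = 1 + z + 63/65z².

Solve |R(x)|<1 on ℝ⁻.
x=-0.34: |R|=0.7720
R=1: x+63/65x²=0 ⇒ x=−65/63=-1.0317; min R=1−1/(4·63/65)=0.7421>−1
Confirm numerically:
  x=-0.927: |R|=0.90589 <1
  x=-0.852: |R|=0.85157 <1
  x=-0.806: |R|=0.82365 <1
  x=-1.546: |R|=1.77057 >1
  x=-1.094: |R|=1.06601 >1
  x=-1.057: |R|=1.02587 >1
Interval (-1.0317, 0).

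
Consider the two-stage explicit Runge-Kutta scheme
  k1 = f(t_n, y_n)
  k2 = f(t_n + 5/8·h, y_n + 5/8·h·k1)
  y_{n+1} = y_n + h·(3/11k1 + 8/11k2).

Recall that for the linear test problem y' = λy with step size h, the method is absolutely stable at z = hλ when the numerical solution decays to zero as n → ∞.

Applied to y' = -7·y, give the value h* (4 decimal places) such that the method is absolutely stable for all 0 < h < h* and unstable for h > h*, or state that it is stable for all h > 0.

Test eqn y'=λy, z=hλ:
  k1=λy_n ⇒ h·k1=z·y_n;  k2=λ(1+5/8z)y_n ⇒ h·k2=z(1+5/8z)y_n
  y_{n+1}/y_n = 1 + 3/11z + 8/11z(1+5/8z) = 1 + z + 5/11z²
  Hence R(z) = 1 + z + 5/11z².

Solve |R(x)|<1 on ℝ⁻.
x=-1.69: |R|=0.6082
R=1: x+5/11x²=0 ⇒ x=−11/5=-2.2000; min R=1−1/(4·5/11)=0.4500>−1
Confirm numerically:
  x=-1.704: |R|=0.61583 <1
  x=-1.355: |R|=0.47956 <1
  x=-1.228: |R|=0.45745 <1
  x=-2.497: |R|=1.33710 >1
  x=-2.454: |R|=1.28333 >1
So |R|<1 on (-2.2000, 0).

(-2.2000,0); λ=-7 ⇒ h* = (11/5)/7 = 0.3143.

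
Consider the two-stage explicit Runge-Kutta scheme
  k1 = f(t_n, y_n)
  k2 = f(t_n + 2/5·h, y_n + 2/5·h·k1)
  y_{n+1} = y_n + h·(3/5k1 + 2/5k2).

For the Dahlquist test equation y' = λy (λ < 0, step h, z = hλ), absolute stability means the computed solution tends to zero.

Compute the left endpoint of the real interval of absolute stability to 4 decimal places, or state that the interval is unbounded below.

With y'=λy (z=hλ):
  k1=λy_n ⇒ h·k1=z·y_n;  k2=λ(1+2/5z)y_n ⇒ h·k2=z(1+2/5z)y_n
  y_{n+1}/y_n = 1 + 3/5z + 2/5z(1+2/5z) = 1 + z + 4/25z²
  so R(z) = 1 + z + 4/25z².

Boundary: |R(x)|=1, x<0.
x=-1.78: |R|=0.2731
R=1: x+4/25x²=0 ⇒ x=−25/4=-6.2500; min R=1−1/(4·4/25)=-0.5625>−1
Confirm numerically:
  x=-5.836: |R|=0.61342 <1
  x=-5.585: |R|=0.40576 <1
  x=-3.495: |R|=0.54060 <1
  x=-3.068: |R|=0.56198 <1
  x=-6.785: |R|=1.58080 >1
  x=-6.449: |R|=1.20534 >1
Stable set (-6.2500, 0).

z* = -6.2500.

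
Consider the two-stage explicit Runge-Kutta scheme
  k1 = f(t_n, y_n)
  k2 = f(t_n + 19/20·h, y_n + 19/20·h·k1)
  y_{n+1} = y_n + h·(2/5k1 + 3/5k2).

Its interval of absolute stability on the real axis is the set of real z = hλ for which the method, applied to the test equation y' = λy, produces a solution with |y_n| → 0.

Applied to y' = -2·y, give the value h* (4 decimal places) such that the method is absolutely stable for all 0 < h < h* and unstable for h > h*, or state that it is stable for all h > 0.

(-1.7544,0); λ=-2 ⇒ h* = (100/57)/2 = 0.8772.

With y'=λy (z=hλ):
  k1=λy_n ⇒ h·k1=z·y_n;  k2=λ(1+19/20z)y_n ⇒ h·k2=z(1+19/20z)y_n
  y_{n+1}/y_n = 1 + 2/5z + 3/5z(1+19/20z) = 1 + z + 57/100z²
  Hence R(z) = 1 + z + 57/100z².

Need |R(x)|<1, x<0.
x=-1.26: |R|=0.6449
R=1: x+57/100x²=0 ⇒ x=−100/57=-1.7544; min R=1−1/(4·57/100)=0.5614>−1
Confirm numerically:
  x=-1.684: |R|=0.93244 <1
  x=-1.209: |R|=0.62416 <1
  x=-1.191: |R|=0.61753 <1
  x=-0.930: |R|=0.56299 <1
  x=-2.049: |R|=1.34409 >1
  x=-1.924: |R|=1.18601 >1
So |R|<1 on (-1.7544, 0).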